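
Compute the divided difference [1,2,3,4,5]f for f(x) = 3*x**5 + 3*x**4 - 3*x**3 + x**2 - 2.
48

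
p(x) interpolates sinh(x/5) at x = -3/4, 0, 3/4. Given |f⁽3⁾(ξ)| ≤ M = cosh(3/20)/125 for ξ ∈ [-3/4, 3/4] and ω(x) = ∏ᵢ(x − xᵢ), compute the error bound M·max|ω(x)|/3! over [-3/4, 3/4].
sqrt(3)*cosh(3/20)/8000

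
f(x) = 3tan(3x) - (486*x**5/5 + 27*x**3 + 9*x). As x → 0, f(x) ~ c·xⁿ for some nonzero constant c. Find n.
7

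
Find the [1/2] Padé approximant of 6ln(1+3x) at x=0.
18*x/(-3*x**2/4 + 3*x/2 + 1)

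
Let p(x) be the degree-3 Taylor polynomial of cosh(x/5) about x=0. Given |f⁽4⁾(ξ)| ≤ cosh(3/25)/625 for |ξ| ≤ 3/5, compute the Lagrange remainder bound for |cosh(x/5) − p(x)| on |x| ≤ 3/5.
27*cosh(3/25)/3125000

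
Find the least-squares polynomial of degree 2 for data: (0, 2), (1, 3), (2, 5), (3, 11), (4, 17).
2 + (-1/5)x + x²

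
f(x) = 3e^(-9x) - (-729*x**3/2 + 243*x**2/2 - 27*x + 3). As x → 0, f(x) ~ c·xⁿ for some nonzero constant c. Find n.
4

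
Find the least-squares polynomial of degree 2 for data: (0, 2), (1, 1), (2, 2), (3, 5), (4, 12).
76/35 + (-96/35)x + (9/7)x²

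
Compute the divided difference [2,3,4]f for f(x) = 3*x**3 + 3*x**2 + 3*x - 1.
30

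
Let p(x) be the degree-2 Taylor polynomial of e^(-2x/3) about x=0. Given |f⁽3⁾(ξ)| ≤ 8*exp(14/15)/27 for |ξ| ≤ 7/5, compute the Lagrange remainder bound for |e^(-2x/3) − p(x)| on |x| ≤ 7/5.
1372*exp(14/15)/10125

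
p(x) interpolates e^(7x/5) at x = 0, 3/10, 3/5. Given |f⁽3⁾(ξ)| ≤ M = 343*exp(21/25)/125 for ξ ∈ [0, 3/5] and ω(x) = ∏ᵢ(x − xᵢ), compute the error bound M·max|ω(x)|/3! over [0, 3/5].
343*sqrt(3)*exp(21/25)/125000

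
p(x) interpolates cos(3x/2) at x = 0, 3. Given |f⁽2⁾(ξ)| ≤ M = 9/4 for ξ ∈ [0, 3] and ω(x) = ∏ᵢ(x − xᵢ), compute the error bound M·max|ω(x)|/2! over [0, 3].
81/32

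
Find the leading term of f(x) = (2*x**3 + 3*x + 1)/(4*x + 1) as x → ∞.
x**2/2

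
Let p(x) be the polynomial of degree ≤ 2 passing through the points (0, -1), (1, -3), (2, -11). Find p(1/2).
-5/4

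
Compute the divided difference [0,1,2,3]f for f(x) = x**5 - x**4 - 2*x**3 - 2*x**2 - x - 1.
17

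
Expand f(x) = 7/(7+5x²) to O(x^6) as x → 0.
1 - 5*x**2/7 + 25*x**4/49 + O(x**6)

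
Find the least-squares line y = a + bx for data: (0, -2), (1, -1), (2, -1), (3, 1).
a = -21/10, b = 9/10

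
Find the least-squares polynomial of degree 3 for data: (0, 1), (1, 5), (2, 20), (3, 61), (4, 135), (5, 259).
1 + (27/14)x + (-1/14)x² + (2)x³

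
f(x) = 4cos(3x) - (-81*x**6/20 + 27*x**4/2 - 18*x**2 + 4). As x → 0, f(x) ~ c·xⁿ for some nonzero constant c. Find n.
8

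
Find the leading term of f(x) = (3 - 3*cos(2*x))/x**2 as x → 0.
6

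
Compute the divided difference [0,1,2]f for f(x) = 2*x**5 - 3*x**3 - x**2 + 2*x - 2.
20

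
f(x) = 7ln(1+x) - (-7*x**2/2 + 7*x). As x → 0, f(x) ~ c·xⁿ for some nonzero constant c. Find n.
3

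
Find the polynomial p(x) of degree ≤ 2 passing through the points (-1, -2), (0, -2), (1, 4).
3*x**2 + 3*x - 2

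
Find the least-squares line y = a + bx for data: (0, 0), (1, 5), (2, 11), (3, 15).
a = 1/10, b = 51/10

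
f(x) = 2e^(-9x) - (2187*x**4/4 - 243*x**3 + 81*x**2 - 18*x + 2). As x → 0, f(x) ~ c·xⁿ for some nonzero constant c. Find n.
5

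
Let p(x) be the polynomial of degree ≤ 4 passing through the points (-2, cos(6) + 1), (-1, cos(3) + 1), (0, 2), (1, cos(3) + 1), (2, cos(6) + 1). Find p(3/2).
21*cos(3)/16 + 15*cos(6)/64 + 29/64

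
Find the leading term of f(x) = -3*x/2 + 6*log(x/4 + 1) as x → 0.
-3*x**2/16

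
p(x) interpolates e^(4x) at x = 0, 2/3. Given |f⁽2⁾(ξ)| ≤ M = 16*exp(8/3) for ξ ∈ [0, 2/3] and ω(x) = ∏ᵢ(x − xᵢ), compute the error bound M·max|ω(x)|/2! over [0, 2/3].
8*exp(8/3)/9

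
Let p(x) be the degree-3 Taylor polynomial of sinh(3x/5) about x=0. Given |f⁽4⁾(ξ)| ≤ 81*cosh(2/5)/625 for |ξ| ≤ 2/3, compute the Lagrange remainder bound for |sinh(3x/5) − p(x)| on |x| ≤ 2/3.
2*cosh(2/5)/1875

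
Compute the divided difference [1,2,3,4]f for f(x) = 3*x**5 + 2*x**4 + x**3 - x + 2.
216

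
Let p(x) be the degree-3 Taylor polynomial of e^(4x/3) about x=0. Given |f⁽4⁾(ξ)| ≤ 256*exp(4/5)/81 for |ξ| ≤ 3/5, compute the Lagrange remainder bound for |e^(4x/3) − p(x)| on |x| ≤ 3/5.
32*exp(4/5)/1875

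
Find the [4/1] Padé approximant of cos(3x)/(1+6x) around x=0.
(27*x**4/8 - 9*x**2/2 + 1)/(6*x + 1)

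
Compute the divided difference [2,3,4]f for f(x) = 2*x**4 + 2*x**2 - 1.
112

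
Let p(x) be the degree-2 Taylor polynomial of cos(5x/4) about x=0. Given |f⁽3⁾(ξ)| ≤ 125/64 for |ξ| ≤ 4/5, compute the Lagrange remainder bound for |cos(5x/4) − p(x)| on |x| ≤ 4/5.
1/6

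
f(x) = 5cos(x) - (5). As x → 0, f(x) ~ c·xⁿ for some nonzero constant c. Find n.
2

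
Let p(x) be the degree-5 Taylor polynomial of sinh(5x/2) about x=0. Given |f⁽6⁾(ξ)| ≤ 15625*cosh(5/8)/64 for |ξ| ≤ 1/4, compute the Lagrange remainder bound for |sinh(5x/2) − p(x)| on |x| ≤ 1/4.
3125*cosh(5/8)/37748736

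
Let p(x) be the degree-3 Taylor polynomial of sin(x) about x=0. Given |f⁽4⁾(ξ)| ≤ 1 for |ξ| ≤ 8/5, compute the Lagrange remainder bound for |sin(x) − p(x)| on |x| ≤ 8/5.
512/1875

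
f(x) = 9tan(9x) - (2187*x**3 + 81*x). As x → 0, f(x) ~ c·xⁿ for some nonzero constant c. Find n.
5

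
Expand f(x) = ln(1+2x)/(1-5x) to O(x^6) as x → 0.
2*x + 8*x**2 + 128*x**3/3 + 628*x**4/3 + 15796*x**5/15 + O(x**6)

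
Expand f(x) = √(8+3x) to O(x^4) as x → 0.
2*sqrt(2) + 3*sqrt(2)*x/8 - 9*sqrt(2)*x**2/256 + 27*sqrt(2)*x**3/4096 + O(x**4)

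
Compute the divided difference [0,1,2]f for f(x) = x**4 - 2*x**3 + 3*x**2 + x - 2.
4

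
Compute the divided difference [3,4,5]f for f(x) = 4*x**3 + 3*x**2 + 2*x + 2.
51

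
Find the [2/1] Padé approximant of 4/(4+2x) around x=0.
1/(x/2 + 1)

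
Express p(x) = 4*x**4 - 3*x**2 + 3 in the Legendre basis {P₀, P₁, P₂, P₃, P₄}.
(14/5)P₀ + (2/7)P₂ + (32/35)P₄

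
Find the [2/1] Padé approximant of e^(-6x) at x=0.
(6*x**2 - 4*x + 1)/(2*x + 1)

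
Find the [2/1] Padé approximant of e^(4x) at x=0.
(8*x**2/3 + 8*x/3 + 1)/(1 - 4*x/3)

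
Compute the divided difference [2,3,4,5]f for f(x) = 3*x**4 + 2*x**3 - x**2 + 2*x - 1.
44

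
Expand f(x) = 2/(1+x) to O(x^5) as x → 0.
2 - 2*x + 2*x**2 - 2*x**3 + 2*x**4 + O(x**5)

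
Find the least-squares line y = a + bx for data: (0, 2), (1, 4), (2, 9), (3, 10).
a = 19/10, b = 29/10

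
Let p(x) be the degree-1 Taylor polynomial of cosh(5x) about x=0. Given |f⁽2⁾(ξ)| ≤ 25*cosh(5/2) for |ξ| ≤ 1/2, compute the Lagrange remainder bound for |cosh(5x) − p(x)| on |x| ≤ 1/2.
25*cosh(5/2)/8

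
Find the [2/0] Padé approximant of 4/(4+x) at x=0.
x**2/16 - x/4 + 1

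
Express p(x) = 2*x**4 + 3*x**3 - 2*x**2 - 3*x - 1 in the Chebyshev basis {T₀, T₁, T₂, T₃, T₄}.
(-5/4)T₀ + (-3/4)T₁ + (3/4)T₃ + (1/4)T₄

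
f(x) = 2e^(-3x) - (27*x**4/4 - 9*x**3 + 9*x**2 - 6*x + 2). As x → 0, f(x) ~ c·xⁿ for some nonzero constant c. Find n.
5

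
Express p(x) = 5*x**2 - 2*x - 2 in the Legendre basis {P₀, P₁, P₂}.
(-1/3)P₀ + (-2)P₁ + (10/3)P₂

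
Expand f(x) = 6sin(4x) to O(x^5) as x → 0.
24*x - 64*x**3 + O(x**5)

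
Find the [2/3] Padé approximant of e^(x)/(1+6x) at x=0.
(673*x**2/7940 + 998*x/1985 + 1)/(11717*x**3/23820 - 23037*x**2/7940 + 10923*x/1985 + 1)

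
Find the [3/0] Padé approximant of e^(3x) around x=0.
9*x**3/2 + 9*x**2/2 + 3*x + 1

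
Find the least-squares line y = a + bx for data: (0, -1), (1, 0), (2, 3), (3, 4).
a = -6/5, b = 9/5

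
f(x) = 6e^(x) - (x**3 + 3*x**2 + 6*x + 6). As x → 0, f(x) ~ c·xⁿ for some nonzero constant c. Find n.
4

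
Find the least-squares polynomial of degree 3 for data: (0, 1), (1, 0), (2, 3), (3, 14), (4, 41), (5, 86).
65/63 + (-229/189)x + (-89/126)x² + (47/54)x³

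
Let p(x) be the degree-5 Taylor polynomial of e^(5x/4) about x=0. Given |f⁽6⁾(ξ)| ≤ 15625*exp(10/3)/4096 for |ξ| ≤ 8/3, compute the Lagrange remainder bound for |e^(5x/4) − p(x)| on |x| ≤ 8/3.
12500*exp(10/3)/6561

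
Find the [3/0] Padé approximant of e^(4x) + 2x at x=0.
32*x**3/3 + 8*x**2 + 6*x + 1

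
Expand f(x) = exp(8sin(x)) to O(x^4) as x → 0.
1 + 8*x + 32*x**2 + 84*x**3 + O(x**4)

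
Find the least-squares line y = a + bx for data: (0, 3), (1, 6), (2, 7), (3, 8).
a = 18/5, b = 8/5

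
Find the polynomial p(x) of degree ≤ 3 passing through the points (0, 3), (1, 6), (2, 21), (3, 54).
x**3 + 3*x**2 - x + 3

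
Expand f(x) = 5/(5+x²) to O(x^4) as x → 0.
1 - x**2/5 + O(x**4)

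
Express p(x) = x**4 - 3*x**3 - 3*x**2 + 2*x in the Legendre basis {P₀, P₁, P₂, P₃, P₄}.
(-4/5)P₀ + (1/5)P₁ + (-10/7)P₂ + (-6/5)P₃ + (8/35)P₄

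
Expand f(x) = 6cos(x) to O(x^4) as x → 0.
6 - 3*x**2 + O(x**4)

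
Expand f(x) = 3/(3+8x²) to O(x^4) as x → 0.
1 - 8*x**2/3 + O(x**4)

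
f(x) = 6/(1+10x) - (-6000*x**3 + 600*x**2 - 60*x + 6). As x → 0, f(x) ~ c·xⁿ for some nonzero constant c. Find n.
4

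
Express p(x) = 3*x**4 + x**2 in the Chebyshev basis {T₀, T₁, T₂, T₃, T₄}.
(13/8)T₀ + (2)T₂ + (3/8)T₄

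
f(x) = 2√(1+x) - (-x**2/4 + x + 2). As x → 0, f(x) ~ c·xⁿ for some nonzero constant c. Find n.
3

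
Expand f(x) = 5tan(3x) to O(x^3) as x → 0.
15*x + O(x**3)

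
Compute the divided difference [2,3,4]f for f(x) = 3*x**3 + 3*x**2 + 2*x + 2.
30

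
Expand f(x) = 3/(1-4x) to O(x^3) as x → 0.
3 + 12*x + 48*x**2 + O(x**3)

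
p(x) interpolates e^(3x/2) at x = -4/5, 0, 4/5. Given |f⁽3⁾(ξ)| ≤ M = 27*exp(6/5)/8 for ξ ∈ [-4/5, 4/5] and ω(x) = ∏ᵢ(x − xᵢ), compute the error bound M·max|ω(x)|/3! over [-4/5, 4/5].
8*sqrt(3)*exp(6/5)/125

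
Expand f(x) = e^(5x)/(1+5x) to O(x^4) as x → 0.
1 + 25*x**2/2 - 125*x**3/3 + O(x**4)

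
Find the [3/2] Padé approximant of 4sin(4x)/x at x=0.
(16 - 448*x**2/15)/(4*x**2/5 + 1)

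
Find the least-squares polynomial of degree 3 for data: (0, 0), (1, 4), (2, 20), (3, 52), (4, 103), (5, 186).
-5/18 + (1535/756)x + (125/63)x² + (109/108)x³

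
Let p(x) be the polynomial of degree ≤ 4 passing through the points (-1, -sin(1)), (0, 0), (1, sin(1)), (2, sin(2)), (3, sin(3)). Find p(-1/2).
-105*sin(1)/128 - 5*sin(3)/128 + 7*sin(2)/32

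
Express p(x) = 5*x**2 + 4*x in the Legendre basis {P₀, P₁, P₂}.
(5/3)P₀ + (4)P₁ + (10/3)P₂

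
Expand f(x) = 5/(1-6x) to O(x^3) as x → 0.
5 + 30*x + 180*x**2 + O(x**3)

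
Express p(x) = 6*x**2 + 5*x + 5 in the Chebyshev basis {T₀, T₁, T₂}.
(8)T₀ + (5)T₁ + (3)T₂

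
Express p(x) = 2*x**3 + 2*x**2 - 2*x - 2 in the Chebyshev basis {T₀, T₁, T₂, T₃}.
-T₀ + (-1/2)T₁ + T₂ + (1/2)T₃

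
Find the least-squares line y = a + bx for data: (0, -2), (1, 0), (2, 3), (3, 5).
a = -21/10, b = 12/5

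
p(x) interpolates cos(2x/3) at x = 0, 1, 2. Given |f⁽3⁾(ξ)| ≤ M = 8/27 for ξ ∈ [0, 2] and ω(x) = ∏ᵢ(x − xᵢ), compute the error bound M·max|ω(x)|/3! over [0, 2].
8*sqrt(3)/729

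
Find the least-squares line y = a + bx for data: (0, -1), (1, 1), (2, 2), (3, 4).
a = -9/10, b = 8/5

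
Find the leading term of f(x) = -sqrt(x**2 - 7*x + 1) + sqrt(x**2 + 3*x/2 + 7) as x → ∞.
17/4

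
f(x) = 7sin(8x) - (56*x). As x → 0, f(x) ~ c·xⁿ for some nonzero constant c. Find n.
3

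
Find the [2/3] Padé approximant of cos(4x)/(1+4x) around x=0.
(1 - 20*x**2/3)/(16*x**3/3 + 4*x**2/3 + 4*x + 1)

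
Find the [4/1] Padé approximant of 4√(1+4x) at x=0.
(24*x**4/5 - 32*x**3/5 + 72*x**2/5 + 96*x/5 + 4)/(14*x/5 + 1)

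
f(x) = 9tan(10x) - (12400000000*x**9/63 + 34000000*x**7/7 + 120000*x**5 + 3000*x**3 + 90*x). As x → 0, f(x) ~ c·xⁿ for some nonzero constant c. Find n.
11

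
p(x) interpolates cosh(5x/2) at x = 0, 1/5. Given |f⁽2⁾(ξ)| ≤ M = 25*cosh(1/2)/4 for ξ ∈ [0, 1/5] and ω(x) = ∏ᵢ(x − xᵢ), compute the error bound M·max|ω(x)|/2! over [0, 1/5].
cosh(1/2)/32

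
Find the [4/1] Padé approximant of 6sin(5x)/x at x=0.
625*x**4/4 - 125*x**2 + 30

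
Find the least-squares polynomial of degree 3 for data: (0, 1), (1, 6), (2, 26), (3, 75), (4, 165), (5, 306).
8/7 + (2/7)x + (15/7)x² + (2)x³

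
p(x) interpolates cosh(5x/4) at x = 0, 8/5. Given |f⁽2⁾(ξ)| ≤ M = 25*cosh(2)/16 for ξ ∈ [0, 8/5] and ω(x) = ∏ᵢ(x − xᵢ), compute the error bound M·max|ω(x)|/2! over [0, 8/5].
cosh(2)/2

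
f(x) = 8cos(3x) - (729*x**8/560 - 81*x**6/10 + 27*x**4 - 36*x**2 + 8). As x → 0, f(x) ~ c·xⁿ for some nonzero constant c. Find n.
10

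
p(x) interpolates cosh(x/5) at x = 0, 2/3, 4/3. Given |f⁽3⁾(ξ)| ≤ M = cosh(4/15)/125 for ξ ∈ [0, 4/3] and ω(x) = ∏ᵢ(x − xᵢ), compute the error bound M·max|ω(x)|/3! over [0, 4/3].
8*sqrt(3)*cosh(4/15)/91125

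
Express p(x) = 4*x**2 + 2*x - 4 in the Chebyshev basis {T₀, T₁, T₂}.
(-2)T₀ + (2)T₁ + (2)T₂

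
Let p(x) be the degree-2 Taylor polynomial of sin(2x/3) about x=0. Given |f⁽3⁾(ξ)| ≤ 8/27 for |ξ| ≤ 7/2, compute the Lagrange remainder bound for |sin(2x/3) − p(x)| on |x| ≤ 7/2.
343/162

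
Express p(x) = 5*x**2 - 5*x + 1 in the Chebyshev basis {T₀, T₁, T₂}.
(7/2)T₀ + (-5)T₁ + (5/2)T₂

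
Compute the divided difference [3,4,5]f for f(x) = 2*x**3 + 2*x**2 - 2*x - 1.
26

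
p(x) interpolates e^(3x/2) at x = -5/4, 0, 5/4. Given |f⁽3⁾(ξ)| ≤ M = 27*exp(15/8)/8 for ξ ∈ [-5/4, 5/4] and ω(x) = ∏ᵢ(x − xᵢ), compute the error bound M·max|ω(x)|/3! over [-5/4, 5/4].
125*sqrt(3)*exp(15/8)/512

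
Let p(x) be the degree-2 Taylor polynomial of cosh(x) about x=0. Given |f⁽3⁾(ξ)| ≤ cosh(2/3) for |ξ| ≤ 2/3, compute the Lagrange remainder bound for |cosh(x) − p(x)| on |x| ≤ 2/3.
4*cosh(2/3)/81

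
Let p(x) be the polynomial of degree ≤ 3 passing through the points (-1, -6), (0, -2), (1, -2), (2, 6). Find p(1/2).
-9/4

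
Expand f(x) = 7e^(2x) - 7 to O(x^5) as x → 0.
14*x + 14*x**2 + 28*x**3/3 + 14*x**4/3 + O(x**5)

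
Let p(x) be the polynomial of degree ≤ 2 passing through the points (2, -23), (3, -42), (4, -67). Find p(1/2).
-23/4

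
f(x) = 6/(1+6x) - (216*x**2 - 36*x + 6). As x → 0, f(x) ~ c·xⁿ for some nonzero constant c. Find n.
3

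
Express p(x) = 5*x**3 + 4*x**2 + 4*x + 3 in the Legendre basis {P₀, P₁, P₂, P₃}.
(13/3)P₀ + (7)P₁ + (8/3)P₂ + (2)P₃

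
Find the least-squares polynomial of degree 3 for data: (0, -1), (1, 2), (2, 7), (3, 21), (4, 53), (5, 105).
-6/7 + (68/21)x + (-51/28)x² + (13/12)x³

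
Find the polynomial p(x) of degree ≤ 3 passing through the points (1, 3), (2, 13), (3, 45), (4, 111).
2*x**3 - x**2 - x + 3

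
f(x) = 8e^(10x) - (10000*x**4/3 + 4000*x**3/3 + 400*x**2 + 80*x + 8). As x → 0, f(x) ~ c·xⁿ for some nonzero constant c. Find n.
5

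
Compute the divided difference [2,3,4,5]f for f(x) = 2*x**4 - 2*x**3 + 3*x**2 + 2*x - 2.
26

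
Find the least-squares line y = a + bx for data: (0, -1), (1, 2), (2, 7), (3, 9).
a = -1, b = 7/2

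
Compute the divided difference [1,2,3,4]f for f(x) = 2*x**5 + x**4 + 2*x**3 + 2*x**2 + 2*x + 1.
142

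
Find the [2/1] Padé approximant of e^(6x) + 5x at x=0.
(-4*x**2 + 9*x + 1)/(1 - 2*x)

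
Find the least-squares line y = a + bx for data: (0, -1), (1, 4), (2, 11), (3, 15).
a = -1, b = 11/2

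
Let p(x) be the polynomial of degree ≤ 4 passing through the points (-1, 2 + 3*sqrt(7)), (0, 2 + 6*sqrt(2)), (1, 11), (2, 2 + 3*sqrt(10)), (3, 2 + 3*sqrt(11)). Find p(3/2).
-15*sqrt(2)/16 - 15*sqrt(11)/128 + 9*sqrt(7)/128 + 45*sqrt(10)/32 + 533/64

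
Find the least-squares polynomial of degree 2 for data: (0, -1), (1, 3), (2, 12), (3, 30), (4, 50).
-8/7 + (83/70)x + (41/14)x²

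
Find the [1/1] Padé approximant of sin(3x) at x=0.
3*x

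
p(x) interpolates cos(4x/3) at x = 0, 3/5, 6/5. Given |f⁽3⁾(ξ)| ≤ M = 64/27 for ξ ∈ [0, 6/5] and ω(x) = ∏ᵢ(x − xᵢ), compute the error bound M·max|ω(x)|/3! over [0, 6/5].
64*sqrt(3)/3375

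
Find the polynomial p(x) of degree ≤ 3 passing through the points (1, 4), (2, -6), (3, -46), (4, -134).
-3*x**3 + 3*x**2 + 2*x + 2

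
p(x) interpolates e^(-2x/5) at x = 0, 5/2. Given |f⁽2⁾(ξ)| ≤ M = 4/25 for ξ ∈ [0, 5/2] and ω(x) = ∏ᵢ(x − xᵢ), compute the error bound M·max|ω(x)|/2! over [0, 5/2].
1/8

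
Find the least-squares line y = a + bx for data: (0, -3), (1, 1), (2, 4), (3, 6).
a = -5/2, b = 3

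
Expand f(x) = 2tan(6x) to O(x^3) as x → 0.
12*x + O(x**3)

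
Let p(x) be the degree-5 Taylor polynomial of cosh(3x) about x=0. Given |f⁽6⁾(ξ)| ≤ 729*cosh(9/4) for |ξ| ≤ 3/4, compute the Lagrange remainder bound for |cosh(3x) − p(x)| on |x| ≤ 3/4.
59049*cosh(9/4)/327680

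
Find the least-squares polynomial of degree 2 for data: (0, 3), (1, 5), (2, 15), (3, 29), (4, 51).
101/35 + (-4/7)x + (22/7)x²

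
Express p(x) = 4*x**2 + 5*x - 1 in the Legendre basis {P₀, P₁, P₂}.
(1/3)P₀ + (5)P₁ + (8/3)P₂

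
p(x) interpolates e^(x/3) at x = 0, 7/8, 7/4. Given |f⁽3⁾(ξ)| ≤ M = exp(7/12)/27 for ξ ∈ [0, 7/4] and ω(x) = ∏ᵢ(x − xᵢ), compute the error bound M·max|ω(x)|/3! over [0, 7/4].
343*sqrt(3)*exp(7/12)/373248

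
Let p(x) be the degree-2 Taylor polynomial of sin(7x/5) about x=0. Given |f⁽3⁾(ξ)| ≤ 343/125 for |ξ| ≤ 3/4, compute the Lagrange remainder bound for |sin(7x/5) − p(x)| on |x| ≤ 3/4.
3087/16000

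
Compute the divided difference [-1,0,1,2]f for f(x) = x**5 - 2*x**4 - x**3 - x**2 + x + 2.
0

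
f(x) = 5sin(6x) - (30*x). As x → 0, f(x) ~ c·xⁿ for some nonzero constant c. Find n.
3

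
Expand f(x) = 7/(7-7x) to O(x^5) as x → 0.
1 + x + x**2 + x**3 + x**4 + O(x**5)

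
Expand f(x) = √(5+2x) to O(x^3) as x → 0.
sqrt(5) + sqrt(5)*x/5 - sqrt(5)*x**2/50 + O(x**3)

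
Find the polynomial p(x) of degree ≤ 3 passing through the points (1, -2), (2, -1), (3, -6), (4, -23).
-x**3 + 3*x**2 - x - 3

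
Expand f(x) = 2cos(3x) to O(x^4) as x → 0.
2 - 9*x**2 + O(x**4)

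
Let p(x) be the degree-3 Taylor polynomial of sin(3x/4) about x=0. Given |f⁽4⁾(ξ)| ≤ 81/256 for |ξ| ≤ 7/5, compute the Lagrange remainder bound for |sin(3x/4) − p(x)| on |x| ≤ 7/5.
64827/1280000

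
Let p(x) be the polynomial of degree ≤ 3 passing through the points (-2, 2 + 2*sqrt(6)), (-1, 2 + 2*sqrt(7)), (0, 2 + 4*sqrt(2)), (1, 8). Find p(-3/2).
-5*sqrt(2)/4 + 5*sqrt(6)/8 + 19/8 + 15*sqrt(7)/8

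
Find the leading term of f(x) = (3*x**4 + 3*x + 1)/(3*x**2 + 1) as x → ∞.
x**2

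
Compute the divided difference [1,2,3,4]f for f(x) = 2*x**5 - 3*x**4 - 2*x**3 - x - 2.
98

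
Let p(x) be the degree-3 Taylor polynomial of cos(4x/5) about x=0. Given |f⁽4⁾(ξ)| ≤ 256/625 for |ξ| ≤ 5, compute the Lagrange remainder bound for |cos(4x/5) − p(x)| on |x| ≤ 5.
32/3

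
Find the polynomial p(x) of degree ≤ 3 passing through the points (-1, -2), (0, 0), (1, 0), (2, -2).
-x**2 + x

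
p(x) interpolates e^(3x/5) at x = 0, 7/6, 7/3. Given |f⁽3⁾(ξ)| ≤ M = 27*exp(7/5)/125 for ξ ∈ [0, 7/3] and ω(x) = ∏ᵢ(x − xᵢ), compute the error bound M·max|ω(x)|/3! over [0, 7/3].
343*sqrt(3)*exp(7/5)/27000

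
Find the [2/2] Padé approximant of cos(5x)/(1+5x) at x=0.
(-175*x**2/12 + 5*x/6 + 1)/(25*x**2/12 + 35*x/6 + 1)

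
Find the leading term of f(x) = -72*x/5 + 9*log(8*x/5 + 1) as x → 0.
-288*x**2/25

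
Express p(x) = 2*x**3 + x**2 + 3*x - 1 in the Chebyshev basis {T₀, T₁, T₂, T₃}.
(-1/2)T₀ + (9/2)T₁ + (1/2)T₂ + (1/2)T₃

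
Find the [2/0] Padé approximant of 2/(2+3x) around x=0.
9*x**2/4 - 3*x/2 + 1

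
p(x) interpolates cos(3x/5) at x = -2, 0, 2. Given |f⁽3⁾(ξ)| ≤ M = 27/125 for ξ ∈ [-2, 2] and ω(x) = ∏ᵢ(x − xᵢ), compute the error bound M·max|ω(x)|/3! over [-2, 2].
8*sqrt(3)/125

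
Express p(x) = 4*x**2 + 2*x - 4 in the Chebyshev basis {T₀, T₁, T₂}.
(-2)T₀ + (2)T₁ + (2)T₂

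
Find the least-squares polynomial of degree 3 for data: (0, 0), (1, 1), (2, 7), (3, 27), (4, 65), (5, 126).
1/6 + (-307/252)x + (47/84)x² + (17/18)x³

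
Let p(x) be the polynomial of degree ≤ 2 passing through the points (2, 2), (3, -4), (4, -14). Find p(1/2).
7/2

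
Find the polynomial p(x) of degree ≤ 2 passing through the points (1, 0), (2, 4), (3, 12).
2*x**2 - 2*x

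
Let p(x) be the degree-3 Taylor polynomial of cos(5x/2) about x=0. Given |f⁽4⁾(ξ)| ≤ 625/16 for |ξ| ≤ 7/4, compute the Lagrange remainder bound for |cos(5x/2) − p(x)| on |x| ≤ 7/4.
1500625/98304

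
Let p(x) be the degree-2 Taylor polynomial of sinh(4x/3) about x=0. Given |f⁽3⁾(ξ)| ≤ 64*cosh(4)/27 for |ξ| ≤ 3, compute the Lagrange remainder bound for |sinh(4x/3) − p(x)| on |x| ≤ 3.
32*cosh(4)/3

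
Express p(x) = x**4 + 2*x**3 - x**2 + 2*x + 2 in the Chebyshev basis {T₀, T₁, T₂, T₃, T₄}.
(15/8)T₀ + (7/2)T₁ + (1/2)T₃ + (1/8)T₄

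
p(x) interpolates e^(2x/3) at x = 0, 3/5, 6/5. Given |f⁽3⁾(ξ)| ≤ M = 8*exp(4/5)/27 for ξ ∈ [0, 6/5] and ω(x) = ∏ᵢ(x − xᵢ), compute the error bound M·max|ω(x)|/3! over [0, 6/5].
8*sqrt(3)*exp(4/5)/3375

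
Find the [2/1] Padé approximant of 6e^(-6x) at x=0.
(36*x**2 - 24*x + 6)/(2*x + 1)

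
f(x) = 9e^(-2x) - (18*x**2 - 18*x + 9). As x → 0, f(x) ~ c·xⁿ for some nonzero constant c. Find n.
3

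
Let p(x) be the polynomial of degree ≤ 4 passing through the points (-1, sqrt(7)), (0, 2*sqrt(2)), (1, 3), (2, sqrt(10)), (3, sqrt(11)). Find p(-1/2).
-105/64 - 5*sqrt(11)/128 + 7*sqrt(10)/32 + 35*sqrt(7)/128 + 35*sqrt(2)/16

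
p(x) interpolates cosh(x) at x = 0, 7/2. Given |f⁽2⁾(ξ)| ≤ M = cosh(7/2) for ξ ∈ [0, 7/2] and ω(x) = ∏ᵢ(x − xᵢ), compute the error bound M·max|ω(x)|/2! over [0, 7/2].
49*cosh(7/2)/32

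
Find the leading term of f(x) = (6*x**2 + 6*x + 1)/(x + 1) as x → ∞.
6*x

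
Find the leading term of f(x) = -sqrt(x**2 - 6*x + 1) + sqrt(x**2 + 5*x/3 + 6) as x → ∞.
23/6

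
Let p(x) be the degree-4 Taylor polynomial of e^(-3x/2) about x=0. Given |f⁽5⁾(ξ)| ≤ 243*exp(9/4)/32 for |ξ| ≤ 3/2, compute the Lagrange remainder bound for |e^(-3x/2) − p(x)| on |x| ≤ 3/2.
19683*exp(9/4)/40960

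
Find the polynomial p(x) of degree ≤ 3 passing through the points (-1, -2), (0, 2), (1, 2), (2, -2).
-2*x**2 + 2*x + 2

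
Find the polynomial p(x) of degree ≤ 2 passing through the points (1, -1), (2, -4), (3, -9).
-x**2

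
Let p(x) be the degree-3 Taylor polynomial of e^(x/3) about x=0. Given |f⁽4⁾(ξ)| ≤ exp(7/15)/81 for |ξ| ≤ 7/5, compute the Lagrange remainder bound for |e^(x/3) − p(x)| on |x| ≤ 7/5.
2401*exp(7/15)/1215000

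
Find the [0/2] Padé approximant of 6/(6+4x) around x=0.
1/(2*x/3 + 1)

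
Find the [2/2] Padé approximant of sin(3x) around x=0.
3*x/(3*x**2/2 + 1)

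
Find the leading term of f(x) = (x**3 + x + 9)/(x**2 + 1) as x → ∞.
x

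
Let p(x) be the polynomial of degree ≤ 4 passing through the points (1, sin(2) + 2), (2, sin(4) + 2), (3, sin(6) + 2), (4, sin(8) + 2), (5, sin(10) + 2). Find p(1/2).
-45*sin(8)/32 + 189*sin(6)/64 + 35*sin(10)/128 + 2 + 315*sin(2)/128 - 105*sin(4)/32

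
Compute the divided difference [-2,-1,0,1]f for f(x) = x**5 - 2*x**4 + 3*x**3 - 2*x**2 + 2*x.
12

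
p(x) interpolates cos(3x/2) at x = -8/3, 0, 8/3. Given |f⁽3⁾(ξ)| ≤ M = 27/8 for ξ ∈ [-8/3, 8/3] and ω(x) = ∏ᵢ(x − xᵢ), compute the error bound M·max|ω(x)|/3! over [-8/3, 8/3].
64*sqrt(3)/27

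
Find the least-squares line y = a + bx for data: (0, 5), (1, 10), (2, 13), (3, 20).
a = 24/5, b = 24/5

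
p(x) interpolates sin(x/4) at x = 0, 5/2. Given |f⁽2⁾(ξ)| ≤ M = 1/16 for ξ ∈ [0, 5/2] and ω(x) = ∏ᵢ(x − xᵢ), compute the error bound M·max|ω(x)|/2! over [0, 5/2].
25/512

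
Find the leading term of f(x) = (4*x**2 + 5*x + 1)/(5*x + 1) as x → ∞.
4*x/5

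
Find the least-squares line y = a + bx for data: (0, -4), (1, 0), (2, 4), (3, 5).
a = -17/5, b = 31/10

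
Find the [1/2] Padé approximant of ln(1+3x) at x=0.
3*x/(-3*x**2/4 + 3*x/2 + 1)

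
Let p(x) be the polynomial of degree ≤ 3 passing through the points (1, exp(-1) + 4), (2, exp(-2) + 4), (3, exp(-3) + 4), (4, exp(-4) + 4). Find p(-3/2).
(-495*exp(2) - 105 + 385*e + 64*exp(4) + 231*exp(3))*exp(-4)/16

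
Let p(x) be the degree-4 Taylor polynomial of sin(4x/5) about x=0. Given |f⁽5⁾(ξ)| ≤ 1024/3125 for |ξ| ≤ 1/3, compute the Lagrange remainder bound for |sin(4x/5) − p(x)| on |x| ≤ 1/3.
128/11390625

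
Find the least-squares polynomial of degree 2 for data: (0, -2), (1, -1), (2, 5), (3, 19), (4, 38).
-67/35 + (-18/7)x + (22/7)x²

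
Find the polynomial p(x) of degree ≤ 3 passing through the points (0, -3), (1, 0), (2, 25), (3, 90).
3*x**3 + 2*x**2 - 2*x - 3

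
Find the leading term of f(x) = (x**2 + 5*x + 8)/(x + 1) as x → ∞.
x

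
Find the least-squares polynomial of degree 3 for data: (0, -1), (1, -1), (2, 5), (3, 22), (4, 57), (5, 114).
-62/63 + (-209/189)x + (37/252)x² + (101/108)x³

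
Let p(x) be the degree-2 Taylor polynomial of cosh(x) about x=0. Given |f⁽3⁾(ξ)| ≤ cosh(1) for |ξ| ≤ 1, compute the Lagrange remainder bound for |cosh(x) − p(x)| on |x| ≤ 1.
cosh(1)/6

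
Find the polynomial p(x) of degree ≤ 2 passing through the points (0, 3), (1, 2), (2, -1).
3 - x**2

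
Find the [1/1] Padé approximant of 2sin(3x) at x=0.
6*x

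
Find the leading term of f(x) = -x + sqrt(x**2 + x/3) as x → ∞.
1/6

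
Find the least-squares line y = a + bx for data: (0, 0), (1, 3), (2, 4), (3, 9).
a = -1/5, b = 14/5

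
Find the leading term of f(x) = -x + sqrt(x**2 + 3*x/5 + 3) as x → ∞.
3/10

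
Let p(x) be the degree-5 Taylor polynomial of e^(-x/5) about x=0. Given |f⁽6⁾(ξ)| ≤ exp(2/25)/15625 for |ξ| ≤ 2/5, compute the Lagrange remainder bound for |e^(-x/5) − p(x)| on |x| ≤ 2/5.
4*exp(2/25)/10986328125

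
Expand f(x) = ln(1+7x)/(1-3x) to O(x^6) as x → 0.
7*x - 7*x**2/2 + 623*x**3/6 - 1155*x**4/4 + 49903*x**5/20 + O(x**6)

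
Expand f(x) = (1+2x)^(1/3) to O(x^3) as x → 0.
1 + 2*x/3 - 4*x**2/9 + O(x**3)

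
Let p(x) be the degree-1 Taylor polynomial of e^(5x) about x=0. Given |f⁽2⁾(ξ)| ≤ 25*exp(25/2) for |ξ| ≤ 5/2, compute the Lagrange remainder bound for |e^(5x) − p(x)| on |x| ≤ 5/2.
625*exp(25/2)/8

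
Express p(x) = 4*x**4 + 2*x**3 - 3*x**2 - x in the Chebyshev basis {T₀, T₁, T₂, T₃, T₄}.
(1/2)T₁ + (1/2)T₂ + (1/2)T₃ + (1/2)T₄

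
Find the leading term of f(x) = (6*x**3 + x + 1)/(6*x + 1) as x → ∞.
x**2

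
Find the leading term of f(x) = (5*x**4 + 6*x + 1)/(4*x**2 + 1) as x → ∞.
5*x**2/4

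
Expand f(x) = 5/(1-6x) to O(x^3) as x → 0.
5 + 30*x + 180*x**2 + O(x**3)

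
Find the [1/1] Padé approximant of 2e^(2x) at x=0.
(2*x + 2)/(1 - x)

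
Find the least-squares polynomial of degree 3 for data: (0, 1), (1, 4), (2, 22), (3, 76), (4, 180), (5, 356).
43/42 + (221/252)x + (-47/42)x² + (109/36)x³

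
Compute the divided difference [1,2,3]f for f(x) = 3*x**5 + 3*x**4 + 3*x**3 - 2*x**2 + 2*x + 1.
361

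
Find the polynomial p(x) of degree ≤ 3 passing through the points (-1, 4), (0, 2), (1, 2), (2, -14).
-3*x**3 + x**2 + 2*x + 2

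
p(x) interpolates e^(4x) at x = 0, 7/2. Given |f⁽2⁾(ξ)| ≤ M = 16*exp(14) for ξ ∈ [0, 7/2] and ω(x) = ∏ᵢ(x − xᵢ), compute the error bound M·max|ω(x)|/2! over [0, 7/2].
49*exp(14)/2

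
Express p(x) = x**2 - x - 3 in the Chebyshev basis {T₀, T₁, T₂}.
(-5/2)T₀ - T₁ + (1/2)T₂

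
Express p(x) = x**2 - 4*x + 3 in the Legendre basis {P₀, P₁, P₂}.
(10/3)P₀ + (-4)P₁ + (2/3)P₂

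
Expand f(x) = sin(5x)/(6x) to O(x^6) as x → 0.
5/6 - 125*x**2/36 + 625*x**4/144 + O(x**6)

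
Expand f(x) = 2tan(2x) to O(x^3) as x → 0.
4*x + O(x**3)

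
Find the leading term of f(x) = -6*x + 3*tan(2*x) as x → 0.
8*x**3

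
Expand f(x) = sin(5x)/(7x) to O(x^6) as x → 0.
5/7 - 125*x**2/42 + 625*x**4/168 + O(x**6)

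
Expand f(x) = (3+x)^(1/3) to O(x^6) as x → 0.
3**(1/3) + 3**(1/3)*x/9 - 3**(1/3)*x**2/81 + 5*3**(1/3)*x**3/2187 - 10*3**(1/3)*x**4/19683 + 22*3**(1/3)*x**5/177147 + O(x**6)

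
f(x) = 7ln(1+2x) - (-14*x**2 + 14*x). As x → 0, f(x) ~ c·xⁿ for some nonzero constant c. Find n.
3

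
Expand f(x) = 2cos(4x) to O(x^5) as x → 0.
2 - 16*x**2 + 64*x**4/3 + O(x**5)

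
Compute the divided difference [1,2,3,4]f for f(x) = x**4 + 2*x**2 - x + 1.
10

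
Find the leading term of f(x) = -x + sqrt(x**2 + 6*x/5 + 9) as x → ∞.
3/5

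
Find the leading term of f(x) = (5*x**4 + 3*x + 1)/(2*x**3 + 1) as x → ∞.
5*x/2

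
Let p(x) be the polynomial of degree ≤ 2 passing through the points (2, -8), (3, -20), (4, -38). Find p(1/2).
-5/4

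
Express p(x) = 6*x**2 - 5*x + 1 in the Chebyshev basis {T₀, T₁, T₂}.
(4)T₀ + (-5)T₁ + (3)T₂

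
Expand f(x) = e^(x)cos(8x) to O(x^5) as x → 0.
1 + x - 63*x**2/2 - 191*x**3/6 + 3713*x**4/24 + O(x**5)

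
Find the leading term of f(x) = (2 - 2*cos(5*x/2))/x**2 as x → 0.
25/4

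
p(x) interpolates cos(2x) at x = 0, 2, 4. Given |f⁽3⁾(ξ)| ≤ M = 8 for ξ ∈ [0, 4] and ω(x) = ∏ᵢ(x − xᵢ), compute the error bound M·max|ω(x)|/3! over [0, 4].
64*sqrt(3)/27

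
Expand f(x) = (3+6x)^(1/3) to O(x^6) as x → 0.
3**(1/3) + 2*3**(1/3)*x/3 - 4*3**(1/3)*x**2/9 + 40*3**(1/3)*x**3/81 - 160*3**(1/3)*x**4/243 + 704*3**(1/3)*x**5/729 + O(x**6)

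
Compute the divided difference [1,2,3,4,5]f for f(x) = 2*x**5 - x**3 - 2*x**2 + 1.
30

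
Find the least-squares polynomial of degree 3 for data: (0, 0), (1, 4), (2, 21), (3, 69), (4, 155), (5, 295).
19/126 + (-25/108)x + (347/252)x² + (113/54)x³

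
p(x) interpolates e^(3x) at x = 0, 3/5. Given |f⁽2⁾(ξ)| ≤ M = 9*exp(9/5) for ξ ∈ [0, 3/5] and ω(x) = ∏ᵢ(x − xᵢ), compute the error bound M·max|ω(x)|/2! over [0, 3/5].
81*exp(9/5)/200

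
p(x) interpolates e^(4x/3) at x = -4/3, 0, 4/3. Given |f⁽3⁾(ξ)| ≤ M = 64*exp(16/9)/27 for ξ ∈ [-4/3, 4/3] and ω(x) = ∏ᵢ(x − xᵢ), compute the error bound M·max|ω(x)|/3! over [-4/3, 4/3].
4096*sqrt(3)*exp(16/9)/19683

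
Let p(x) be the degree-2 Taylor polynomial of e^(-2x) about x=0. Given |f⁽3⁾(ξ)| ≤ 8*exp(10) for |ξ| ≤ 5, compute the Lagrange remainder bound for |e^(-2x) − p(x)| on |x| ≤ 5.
500*exp(10)/3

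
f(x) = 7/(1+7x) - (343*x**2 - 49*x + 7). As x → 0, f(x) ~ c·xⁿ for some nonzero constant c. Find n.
3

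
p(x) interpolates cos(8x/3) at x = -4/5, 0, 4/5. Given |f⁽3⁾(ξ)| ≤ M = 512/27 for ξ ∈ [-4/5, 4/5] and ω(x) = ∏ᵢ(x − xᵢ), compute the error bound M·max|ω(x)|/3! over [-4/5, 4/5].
32768*sqrt(3)/91125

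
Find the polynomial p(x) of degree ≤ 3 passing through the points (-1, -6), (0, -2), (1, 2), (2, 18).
2*x**3 + 2*x - 2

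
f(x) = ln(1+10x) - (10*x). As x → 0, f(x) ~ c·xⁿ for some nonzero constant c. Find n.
2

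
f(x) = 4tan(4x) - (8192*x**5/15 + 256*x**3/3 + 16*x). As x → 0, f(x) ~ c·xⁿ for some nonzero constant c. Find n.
7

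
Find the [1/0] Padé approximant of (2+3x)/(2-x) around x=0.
2*x + 1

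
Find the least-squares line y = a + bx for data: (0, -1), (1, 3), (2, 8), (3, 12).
a = -11/10, b = 22/5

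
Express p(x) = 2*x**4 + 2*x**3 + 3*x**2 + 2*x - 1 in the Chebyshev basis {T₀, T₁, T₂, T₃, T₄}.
(5/4)T₀ + (7/2)T₁ + (5/2)T₂ + (1/2)T₃ + (1/4)T₄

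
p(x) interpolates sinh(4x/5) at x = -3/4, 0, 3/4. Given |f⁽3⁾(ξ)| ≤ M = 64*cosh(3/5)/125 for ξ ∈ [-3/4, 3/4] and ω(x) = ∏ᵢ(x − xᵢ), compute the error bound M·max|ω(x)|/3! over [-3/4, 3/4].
sqrt(3)*cosh(3/5)/125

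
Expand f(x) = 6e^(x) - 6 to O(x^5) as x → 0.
6*x + 3*x**2 + x**3 + x**4/4 + O(x**5)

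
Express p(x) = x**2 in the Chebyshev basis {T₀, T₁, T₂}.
(1/2)T₀ + (1/2)T₂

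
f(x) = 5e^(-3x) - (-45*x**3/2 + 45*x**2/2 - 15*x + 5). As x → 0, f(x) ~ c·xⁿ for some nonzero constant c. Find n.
4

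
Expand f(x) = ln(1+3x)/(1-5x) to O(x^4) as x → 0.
3*x + 21*x**2/2 + 123*x**3/2 + O(x**4)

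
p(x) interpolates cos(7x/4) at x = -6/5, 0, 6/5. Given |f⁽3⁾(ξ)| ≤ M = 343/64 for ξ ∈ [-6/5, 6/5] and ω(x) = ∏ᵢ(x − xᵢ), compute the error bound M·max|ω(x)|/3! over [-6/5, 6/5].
343*sqrt(3)/1000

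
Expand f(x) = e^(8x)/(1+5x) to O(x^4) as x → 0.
1 + 3*x + 17*x**2 + x**3/3 + O(x**4)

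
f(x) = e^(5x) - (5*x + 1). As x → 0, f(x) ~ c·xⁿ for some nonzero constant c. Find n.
2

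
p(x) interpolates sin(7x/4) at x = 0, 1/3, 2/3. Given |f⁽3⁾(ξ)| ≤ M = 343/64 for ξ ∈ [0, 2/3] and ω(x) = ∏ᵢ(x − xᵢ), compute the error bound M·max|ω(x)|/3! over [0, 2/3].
343*sqrt(3)/46656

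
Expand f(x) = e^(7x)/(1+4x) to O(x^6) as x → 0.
1 + 3*x + 25*x**2/2 + 43*x**3/6 + 571*x**4/8 - 17453*x**5/120 + O(x**6)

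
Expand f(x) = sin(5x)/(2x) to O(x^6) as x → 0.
5/2 - 125*x**2/12 + 625*x**4/48 + O(x**6)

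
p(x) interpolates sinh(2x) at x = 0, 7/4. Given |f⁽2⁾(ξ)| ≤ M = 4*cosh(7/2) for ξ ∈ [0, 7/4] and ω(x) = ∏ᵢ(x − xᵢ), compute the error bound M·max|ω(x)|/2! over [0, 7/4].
49*cosh(7/2)/32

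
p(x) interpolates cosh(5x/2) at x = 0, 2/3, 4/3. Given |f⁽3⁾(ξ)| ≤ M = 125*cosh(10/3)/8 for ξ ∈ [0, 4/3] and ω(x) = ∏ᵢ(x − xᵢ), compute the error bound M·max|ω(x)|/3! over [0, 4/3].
125*sqrt(3)*cosh(10/3)/729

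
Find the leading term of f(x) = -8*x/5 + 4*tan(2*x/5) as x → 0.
32*x**3/375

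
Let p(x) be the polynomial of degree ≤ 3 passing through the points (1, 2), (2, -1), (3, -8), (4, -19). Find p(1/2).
2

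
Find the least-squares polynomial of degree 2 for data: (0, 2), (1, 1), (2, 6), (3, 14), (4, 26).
61/35 + (-153/70)x + (29/14)x²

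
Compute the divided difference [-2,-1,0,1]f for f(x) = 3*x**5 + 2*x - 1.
15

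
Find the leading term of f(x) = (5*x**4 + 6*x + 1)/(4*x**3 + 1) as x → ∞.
5*x/4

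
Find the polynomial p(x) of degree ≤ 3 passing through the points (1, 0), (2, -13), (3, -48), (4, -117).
-2*x**3 + x**2 - 2*x + 3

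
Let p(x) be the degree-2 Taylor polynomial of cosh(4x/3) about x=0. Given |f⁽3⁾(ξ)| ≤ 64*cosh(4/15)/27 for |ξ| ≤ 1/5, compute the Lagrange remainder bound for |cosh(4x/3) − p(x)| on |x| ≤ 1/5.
32*cosh(4/15)/10125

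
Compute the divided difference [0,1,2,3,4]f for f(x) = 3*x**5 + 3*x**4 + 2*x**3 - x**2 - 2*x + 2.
33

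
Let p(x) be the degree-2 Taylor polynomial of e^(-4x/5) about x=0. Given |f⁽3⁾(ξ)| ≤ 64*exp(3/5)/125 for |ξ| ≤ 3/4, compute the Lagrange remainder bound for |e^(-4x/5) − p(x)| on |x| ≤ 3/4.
9*exp(3/5)/250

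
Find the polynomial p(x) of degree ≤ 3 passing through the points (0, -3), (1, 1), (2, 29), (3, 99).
3*x**3 + 3*x**2 - 2*x - 3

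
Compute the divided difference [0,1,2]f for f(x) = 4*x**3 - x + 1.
12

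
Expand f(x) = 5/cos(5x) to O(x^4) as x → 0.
5 + 125*x**2/2 + O(x**4)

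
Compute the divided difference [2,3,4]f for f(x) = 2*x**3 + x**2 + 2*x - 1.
19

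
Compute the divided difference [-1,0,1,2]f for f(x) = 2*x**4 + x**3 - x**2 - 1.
5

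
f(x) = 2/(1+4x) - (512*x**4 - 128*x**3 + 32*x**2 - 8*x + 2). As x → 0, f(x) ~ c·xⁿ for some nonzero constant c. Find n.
5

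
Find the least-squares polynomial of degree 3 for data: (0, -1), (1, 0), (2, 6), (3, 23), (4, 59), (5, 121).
-22/21 + (25/18)x + (-115/84)x² + (43/36)x³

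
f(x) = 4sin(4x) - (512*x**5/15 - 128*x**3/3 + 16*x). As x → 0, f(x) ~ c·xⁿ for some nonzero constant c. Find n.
7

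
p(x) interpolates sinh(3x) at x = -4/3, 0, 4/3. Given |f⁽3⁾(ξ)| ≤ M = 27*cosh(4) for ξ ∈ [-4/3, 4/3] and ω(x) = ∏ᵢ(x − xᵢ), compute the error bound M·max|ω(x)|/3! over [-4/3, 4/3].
64*sqrt(3)*cosh(4)/27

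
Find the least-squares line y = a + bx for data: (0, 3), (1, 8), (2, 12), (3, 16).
a = 33/10, b = 43/10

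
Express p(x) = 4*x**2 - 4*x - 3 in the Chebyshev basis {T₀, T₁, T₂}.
-T₀ + (-4)T₁ + (2)T₂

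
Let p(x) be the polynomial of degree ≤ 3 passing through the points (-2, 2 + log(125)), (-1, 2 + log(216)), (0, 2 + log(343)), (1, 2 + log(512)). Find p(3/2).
2 + log(226492416*2**(5/8)*3**(15/16)*5**(1/16)*7**(7/16)/4117715)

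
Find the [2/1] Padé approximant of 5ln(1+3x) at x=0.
15*x*(x + 2)/(2*(2*x + 1))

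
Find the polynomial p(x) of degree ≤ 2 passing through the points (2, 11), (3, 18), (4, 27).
x**2 + 2*x + 3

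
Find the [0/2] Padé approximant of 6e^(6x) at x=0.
6/(18*x**2 - 6*x + 1)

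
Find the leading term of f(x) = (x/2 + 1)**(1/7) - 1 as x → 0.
x/14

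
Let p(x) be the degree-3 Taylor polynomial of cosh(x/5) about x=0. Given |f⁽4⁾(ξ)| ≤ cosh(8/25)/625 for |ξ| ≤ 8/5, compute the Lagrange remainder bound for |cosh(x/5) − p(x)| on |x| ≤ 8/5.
512*cosh(8/25)/1171875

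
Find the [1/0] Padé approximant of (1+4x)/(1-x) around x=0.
5*x + 1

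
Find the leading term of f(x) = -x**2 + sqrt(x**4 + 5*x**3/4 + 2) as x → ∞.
5*x/8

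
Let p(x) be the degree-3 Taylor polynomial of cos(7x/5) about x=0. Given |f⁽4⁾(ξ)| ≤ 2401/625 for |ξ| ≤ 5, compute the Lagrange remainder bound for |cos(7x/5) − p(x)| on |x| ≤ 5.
2401/24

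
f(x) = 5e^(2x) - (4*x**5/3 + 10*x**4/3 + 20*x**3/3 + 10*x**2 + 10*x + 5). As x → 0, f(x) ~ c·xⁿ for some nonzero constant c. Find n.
6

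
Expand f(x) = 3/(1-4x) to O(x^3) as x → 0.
3 + 12*x + 48*x**2 + O(x**3)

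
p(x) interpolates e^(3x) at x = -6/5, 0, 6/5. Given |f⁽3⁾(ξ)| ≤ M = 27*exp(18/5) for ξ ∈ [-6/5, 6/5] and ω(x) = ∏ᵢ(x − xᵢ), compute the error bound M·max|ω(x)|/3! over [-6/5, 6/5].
216*sqrt(3)*exp(18/5)/125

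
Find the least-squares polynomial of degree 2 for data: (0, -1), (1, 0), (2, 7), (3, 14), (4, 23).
-53/35 + (57/35)x + (8/7)x²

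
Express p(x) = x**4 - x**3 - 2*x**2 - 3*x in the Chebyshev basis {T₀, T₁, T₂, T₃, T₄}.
(-5/8)T₀ + (-15/4)T₁ + (-1/2)T₂ + (-1/4)T₃ + (1/8)T₄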